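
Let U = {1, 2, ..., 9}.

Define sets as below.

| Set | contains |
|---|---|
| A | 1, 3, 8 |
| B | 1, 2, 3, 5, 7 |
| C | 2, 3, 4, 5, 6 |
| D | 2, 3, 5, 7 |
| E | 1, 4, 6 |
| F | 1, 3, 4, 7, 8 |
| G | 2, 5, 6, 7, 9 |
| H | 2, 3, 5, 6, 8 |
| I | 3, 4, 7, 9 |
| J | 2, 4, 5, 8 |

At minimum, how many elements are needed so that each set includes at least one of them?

3

T = {6, 7, 8} meets every set (each contains at least one member of T), and |T| = 3.
No choice of 2 elements meets every set, so 3 is the minimum.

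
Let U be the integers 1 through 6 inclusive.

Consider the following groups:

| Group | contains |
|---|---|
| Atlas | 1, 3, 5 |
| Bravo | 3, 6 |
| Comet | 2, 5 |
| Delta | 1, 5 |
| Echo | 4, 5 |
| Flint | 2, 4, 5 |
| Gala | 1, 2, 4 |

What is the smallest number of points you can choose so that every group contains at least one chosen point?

3

Take H = {3, 4, 5}. Each listed group contains at least one of these, so H is a hitting set of size 3.
No choice of 2 points meets every group, so 3 is the minimum.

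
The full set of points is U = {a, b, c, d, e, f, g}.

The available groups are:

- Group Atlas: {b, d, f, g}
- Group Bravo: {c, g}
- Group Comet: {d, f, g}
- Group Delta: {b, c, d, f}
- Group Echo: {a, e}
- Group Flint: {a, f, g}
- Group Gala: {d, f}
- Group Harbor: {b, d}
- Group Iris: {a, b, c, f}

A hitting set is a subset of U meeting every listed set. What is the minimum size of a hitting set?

3

Take H = {a, c, d}. Each listed group contains at least one of these, so H is a hitting set of size 3.
The groups Bravo, Echo, Gala are pairwise disjoint, so any hitting set needs a separate point for each — at least 3. Hence 3 is optimal.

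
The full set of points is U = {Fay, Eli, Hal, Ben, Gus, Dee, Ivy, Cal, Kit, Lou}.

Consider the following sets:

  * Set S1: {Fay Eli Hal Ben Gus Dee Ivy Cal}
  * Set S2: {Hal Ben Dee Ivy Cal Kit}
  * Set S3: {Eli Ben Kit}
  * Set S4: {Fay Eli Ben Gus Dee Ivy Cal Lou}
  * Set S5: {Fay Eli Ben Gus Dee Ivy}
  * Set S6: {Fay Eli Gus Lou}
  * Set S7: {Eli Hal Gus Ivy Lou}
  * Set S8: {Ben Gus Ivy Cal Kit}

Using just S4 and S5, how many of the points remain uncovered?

Union of S4, S5 = {Fay, Eli, Ben, Gus, Dee, Ivy, Cal, Lou}.
Not covered: Hal, Kit — 2 points.

2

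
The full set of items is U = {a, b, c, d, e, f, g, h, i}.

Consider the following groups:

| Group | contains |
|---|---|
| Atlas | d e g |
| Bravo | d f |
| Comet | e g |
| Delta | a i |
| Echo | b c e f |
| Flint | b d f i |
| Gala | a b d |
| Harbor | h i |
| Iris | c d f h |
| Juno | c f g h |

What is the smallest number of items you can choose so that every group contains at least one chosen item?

The 4 items {a, d, e, h} hit every group.
No choice of 3 items meets every group, so 4 is the minimum.

4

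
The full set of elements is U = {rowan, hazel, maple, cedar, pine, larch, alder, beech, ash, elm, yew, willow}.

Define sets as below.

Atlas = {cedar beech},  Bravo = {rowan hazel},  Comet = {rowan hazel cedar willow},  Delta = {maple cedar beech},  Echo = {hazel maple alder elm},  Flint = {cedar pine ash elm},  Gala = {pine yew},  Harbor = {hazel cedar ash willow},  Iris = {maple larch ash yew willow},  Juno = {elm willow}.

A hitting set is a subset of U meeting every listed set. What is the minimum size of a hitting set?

Take H = {hazel, pine, beech, willow}. Each listed set contains at least one of these, so H is a hitting set of size 4.
The sets Bravo, Delta, Gala, Juno are pairwise disjoint, so any hitting set needs a separate element for each — at least 4. Hence 4 is optimal.

4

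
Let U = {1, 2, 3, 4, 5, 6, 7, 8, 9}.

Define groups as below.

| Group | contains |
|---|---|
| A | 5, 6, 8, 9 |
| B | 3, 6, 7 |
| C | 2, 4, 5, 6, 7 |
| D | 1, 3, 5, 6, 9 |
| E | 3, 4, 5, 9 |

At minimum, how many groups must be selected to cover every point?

3

A, C, and D cover everything between them: the union {1, 2, 3, 4, 5, 6, 7, 8, 9} is all of U.
Only D contains 1, so D is forced; the remaining 4 points need at least 2 more groups (each remaining group adds at most 3) — so at least 3 groups are needed, and 3 is optimal.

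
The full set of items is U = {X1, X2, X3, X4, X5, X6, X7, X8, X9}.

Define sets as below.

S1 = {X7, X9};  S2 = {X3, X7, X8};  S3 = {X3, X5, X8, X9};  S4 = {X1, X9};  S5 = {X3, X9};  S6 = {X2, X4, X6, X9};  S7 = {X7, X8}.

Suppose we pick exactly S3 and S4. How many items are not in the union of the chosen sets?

4

Union of S3, S4 = {X1, X3, X5, X8, X9}.
Not covered: X2, X4, X6, X7 — 4 items.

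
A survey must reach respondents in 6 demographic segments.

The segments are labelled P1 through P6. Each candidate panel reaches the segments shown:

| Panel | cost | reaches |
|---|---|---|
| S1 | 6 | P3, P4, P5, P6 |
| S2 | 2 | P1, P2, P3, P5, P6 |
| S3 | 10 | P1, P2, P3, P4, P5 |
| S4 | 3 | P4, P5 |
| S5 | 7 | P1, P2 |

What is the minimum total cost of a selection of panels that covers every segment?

5

S2, S4 together cover every segment (S2 ∪ S4 = {P1, P2, P3, P4, P5, P6}); total cost 2 + 3 = 5.
No covering selection has total cost below 5.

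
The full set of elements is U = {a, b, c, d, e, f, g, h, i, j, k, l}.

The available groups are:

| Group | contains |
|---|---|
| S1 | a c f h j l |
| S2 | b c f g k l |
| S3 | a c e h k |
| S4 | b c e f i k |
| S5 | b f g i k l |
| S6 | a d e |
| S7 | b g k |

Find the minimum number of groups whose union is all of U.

Take {S1, S5, S6}. Their union is {a, b, c, d, e, f, g, h, i, j, k, l}, which is all 12 elements.
Only S6 contains d, so S6 is forced; the remaining 9 elements need at least 2 more groups (each remaining group adds at most 6) — so at least 3 groups are needed, and 3 is optimal.

3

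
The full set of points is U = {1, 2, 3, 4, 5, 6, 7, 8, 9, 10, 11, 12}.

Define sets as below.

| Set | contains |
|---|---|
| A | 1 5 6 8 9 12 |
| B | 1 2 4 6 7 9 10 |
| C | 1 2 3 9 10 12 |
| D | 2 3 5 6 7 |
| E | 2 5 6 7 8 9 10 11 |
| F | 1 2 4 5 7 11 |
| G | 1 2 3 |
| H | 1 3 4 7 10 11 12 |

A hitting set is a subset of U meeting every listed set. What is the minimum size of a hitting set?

Take T = {1, 2}. Each listed set contains at least one of these, so T is a hitting set of size 2.
No single point lies in every set, so at least 2 are needed and 2 is optimal.

2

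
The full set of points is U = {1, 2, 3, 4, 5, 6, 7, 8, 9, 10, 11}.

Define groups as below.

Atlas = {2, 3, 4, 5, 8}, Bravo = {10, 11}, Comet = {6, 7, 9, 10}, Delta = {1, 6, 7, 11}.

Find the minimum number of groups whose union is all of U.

3

Atlas, Comet, and Delta cover everything between them: the union {1, 2, 3, 4, 5, 6, 7, 8, 9, 10, 11} is all of U.
Each group has at most 5 points, and 2·5 = 10 < 11 — so at least 3 groups are needed, and 3 is optimal.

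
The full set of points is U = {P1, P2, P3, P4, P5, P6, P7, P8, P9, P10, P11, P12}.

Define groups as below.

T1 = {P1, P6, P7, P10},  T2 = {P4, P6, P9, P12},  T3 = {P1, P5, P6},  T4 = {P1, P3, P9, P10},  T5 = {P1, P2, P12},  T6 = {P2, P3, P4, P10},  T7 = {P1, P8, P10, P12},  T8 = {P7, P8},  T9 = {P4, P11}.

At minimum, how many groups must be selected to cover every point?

Take {T3, T4, T5, T8, T9}. Their union is {P1, P2, P3, P4, P5, P6, P7, P8, P9, P10, P11, P12}, which is all 12 points.
No 4 of the 9 groups cover everything (all 126 combinations miss at least one point), so 5 is optimal.

5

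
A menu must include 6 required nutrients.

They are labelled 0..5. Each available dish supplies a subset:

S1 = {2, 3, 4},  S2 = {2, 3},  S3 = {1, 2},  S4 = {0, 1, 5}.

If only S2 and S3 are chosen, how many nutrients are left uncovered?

3

Union of S2, S3 = {1, 2, 3}.
Not covered: 0, 4, 5 — 3 nutrients.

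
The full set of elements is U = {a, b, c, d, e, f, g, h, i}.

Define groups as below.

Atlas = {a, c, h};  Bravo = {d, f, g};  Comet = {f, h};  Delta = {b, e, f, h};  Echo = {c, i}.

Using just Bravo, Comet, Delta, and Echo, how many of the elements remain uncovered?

Union of Bravo, Comet, Delta, Echo = {b, c, d, e, f, g, h, i}.
Not covered: a — 1 element.

1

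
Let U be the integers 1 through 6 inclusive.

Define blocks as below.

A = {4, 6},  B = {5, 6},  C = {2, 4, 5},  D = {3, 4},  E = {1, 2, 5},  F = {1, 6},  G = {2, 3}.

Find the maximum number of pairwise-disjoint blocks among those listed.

C, F are pairwise disjoint (C={2,4,5}; F={1,6}).
Every remaining block overlaps one of these, and no 3 of the listed blocks are pairwise disjoint, so 2 is the maximum.

2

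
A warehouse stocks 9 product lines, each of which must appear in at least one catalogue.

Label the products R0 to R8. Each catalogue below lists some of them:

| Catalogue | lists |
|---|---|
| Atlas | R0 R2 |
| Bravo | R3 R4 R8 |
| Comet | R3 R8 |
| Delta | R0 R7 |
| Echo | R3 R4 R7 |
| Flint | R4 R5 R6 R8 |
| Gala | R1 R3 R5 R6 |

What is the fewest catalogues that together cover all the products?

Atlas and Echo and Flint and Gala together: Atlas ∪ Echo ∪ Flint ∪ Gala = {R0, R1, R2, R3, R4, R5, R6, R7, R8} — every product is covered.
Only Gala contains R1, so Gala is forced; the remaining 5 products need at least 3 more catalogues (each remaining catalogue adds at most 2) — so at least 4 catalogues are needed, and 4 is optimal.

4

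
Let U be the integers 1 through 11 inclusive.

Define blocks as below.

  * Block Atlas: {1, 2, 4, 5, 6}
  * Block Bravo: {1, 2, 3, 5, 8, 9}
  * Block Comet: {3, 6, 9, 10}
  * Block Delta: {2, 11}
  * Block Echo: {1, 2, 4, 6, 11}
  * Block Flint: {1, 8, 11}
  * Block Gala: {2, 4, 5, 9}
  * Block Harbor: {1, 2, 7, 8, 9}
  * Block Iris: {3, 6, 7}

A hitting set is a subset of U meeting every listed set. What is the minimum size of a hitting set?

3

The 3 elements {1, 2, 6} hit every block.
The blocks Flint, Gala, Iris are pairwise disjoint, so any hitting set needs a separate element for each — at least 3. Hence 3 is optimal.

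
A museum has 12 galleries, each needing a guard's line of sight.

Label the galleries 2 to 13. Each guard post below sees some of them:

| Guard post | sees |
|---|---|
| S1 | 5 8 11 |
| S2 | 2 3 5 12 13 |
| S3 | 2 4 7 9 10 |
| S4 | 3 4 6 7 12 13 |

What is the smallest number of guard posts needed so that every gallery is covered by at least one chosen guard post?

S1 and S3 and S4 together: S1 ∪ S3 ∪ S4 = {2, 3, 4, 5, 6, 7, 8, 9, 10, 11, 12, 13} — every gallery is covered.
Only S4 contains 6, so S4 is forced; the remaining 6 galleries need at least 2 more guard posts (each remaining guard post adds at most 3) — so at least 3 guard posts are needed, and 3 is optimal.

3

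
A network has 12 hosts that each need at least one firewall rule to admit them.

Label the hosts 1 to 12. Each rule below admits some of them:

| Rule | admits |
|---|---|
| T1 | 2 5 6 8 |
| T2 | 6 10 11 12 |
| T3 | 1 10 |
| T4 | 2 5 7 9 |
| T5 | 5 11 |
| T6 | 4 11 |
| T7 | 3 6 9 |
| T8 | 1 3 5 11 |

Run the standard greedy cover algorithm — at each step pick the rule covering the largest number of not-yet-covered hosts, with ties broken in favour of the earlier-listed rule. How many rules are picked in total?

Greedy: pick T1 (covers 4 new) → pick T2 (covers 3 new) → pick T4 (covers 2 new) → pick T8 (covers 2 new) → pick T6 (covers 1 new). Total picks: 5.

5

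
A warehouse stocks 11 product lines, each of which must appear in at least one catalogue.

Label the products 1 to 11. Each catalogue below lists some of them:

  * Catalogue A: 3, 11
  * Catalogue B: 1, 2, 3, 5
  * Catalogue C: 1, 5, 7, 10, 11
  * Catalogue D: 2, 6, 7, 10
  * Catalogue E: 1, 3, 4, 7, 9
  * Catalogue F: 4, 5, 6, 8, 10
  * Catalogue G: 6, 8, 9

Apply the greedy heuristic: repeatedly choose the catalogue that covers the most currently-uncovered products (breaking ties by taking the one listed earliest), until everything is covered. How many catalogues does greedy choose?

4

Greedy: pick C (covers 5 new) → pick E (covers 3 new) → pick D (covers 2 new) → pick F (covers 1 new). Total picks: 4.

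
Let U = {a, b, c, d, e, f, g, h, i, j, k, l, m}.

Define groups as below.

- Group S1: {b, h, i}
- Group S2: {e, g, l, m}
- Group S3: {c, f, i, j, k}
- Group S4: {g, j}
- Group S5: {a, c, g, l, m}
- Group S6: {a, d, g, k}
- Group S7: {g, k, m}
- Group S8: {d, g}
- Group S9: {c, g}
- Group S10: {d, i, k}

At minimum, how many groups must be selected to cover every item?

S1 and S2 and S3 and S6 together: S1 ∪ S2 ∪ S3 ∪ S6 = {a, b, c, d, e, f, g, h, i, j, k, l, m} — every item is covered.
No 3 of the 10 groups cover everything (all 120 combinations miss at least one item), so 4 is optimal.

4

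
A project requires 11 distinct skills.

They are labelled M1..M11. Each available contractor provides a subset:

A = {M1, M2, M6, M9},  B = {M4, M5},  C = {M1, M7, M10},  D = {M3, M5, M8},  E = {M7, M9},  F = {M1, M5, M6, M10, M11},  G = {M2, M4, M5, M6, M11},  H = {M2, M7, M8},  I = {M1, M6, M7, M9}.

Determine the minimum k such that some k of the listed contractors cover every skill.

Take {C, D, E, G}. Their union is {M1, M2, M3, M4, M5, M6, M7, M8, M9, M10, M11}, which is all 11 skills.
No 3 of the 9 contractors cover everything (all 84 combinations miss at least one skill), so 4 is optimal.

4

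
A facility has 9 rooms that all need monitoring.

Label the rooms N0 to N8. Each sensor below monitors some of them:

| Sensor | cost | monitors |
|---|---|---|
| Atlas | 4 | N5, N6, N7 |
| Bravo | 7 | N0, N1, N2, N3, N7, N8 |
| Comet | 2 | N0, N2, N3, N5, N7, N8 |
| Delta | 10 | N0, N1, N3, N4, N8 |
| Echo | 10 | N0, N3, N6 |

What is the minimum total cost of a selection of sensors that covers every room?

16

Atlas, Comet, Delta together cover every room (Atlas ∪ Comet ∪ Delta = {N0, N1, N2, N3, N4, N5, N6, N7, N8}); total cost 4 + 2 + 10 = 16.
No covering selection has total cost below 16.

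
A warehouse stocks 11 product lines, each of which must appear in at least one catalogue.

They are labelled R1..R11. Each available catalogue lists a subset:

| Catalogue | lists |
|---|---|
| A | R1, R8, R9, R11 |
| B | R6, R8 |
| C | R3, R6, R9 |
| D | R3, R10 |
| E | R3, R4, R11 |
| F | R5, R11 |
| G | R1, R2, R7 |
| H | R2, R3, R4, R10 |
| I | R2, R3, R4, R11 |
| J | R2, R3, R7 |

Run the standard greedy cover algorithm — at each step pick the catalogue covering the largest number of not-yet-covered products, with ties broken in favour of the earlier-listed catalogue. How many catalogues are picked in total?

Greedy: pick A (covers 4 new) → pick H (covers 4 new) → pick B (covers 1 new) → pick F (covers 1 new) → pick G (covers 1 new). Total picks: 5.

5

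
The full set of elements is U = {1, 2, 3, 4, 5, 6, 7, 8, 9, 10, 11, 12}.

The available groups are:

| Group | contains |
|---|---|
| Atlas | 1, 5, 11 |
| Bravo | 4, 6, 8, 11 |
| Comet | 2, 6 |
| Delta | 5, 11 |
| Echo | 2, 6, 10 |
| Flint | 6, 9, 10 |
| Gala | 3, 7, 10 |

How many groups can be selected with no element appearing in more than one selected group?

Comet, Delta, Gala are pairwise disjoint (Comet={2,6}; Delta={5,11}; Gala={3,7,10}).
Every remaining group overlaps one of these, and no 4 of the listed groups are pairwise disjoint, so 3 is the maximum.

3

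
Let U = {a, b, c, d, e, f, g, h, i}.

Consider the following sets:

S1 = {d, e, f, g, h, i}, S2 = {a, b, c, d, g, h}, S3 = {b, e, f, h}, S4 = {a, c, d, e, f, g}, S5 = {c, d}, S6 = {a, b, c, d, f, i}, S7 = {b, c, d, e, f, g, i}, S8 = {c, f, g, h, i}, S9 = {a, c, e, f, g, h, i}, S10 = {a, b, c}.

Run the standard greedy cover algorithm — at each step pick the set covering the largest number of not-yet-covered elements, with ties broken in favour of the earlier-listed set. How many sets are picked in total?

Greedy: pick S7 (covers 7 new) → pick S2 (covers 2 new). Total picks: 2.

2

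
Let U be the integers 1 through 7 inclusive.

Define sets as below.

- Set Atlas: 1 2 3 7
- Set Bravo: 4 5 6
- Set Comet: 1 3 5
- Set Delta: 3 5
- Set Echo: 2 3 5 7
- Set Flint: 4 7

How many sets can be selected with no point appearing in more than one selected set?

2

Delta, Flint are pairwise disjoint (Delta={3,5}; Flint={4,7}).
Every remaining set overlaps one of these, and no 3 of the listed sets are pairwise disjoint, so 2 is the maximum.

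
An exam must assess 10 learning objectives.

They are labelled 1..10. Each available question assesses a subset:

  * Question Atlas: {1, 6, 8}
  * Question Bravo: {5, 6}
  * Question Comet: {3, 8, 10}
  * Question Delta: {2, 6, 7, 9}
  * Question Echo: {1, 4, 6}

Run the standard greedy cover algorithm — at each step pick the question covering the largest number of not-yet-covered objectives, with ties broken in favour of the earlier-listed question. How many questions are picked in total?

Greedy: pick Delta (covers 4 new) → pick Comet (covers 3 new) → pick Echo (covers 2 new) → pick Bravo (covers 1 new). Total picks: 4.

4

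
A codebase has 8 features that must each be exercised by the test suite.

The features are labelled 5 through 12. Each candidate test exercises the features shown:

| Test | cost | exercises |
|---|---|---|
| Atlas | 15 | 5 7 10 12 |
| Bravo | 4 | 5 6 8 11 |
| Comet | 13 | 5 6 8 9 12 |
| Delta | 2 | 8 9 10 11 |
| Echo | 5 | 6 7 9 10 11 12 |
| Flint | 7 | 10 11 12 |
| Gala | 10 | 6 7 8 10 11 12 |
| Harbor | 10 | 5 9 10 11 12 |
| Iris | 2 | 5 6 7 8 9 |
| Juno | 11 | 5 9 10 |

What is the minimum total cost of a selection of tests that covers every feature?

7

Echo, Iris together cover every feature (Echo ∪ Iris = {5, 6, 7, 8, 9, 10, 11, 12}); total cost 5 + 2 = 7.
The greedy pick Iris, Delta, Echo costs 9; no covering selection beats 7.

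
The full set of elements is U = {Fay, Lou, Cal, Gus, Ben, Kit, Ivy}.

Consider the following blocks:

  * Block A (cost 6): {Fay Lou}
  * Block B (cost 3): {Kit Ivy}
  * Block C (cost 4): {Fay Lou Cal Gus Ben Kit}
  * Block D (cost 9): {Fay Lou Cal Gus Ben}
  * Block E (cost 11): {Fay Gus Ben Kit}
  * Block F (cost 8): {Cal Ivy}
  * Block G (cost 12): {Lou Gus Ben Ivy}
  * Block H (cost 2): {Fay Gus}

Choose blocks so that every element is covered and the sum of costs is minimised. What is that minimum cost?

B, C together cover every element (B ∪ C = {Fay, Lou, Cal, Gus, Ben, Kit, Ivy}); total cost 3 + 4 = 7.
No covering selection has total cost below 7.

7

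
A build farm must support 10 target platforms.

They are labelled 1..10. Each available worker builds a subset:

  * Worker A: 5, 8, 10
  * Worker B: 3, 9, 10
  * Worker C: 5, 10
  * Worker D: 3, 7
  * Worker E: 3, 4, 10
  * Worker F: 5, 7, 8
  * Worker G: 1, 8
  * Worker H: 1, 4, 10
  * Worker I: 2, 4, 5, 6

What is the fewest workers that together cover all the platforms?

B and D and G and I together: B ∪ D ∪ G ∪ I = {1, 2, 3, 4, 5, 6, 7, 8, 9, 10} — every platform is covered.
No 3 of the 9 workers cover everything (all 84 combinations miss at least one platform), so 4 is optimal.

4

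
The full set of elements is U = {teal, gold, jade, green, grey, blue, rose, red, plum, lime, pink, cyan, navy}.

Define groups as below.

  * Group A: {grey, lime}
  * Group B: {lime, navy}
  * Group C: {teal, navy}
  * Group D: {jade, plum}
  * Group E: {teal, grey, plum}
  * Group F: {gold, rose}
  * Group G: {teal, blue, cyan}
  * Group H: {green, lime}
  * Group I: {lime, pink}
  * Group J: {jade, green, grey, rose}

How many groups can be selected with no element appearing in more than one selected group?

B, D, F, G are pairwise disjoint (B={lime,navy}; D={jade,plum}; F={gold,rose}; G={teal,blue,cyan}).
Every remaining group overlaps one of these, and no 5 of the listed groups are pairwise disjoint, so 4 is the maximum.

4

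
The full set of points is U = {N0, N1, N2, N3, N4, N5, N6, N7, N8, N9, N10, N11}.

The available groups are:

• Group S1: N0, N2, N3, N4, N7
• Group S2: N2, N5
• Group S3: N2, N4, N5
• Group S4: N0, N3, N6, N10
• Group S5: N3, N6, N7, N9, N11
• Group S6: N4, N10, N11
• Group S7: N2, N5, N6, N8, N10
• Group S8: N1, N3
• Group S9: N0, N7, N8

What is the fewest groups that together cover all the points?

S1, S5, S7, and S8 cover everything between them: the union {N0, N1, N2, N3, N4, N5, N6, N7, N8, N9, N10, N11} is all of U.
No 3 of the 9 groups cover everything (all 84 combinations miss at least one point), so 4 is optimal.

4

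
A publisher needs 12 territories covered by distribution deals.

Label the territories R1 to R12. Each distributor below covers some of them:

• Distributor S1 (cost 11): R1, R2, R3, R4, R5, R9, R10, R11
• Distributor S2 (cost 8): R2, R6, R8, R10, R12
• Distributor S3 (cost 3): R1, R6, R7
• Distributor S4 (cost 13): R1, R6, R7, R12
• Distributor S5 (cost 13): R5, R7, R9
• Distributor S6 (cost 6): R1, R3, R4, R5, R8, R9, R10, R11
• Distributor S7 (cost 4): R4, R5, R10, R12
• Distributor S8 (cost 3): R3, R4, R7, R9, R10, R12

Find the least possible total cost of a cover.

17

S2, S3, S6 together cover every territory (S2 ∪ S3 ∪ S6 = {R1, R2, R3, R4, R5, R6, R7, R8, R9, R10, R11, R12}); total cost 8 + 3 + 6 = 17.
The greedy pick S8, S3, S6, S2 costs 20; no covering selection beats 17.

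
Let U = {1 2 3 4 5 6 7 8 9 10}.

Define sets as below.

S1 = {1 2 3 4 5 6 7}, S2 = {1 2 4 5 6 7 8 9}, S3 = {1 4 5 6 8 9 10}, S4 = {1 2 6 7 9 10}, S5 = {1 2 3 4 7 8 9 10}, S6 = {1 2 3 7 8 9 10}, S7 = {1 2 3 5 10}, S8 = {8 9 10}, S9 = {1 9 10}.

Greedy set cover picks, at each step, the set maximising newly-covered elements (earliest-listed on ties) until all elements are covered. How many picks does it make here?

2

Greedy: pick S2 (covers 8 new) → pick S5 (covers 2 new). Total picks: 2.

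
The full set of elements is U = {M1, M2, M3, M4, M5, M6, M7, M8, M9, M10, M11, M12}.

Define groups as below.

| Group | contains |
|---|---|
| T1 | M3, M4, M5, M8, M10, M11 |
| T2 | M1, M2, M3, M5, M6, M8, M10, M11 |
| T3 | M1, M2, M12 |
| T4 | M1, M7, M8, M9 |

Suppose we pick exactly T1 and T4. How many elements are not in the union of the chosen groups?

Union of T1, T4 = {M1, M3, M4, M5, M7, M8, M9, M10, M11}.
Not covered: M2, M6, M12 — 3 elements.

3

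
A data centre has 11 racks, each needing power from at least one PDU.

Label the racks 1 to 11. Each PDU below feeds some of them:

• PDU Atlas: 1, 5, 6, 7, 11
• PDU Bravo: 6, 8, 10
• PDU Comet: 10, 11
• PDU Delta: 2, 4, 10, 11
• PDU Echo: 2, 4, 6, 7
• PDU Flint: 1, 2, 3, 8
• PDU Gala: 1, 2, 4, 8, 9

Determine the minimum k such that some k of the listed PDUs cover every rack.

4

Take {Atlas, Comet, Flint, Gala}. Their union is {1, 2, 3, 4, 5, 6, 7, 8, 9, 10, 11}, which is all 11 racks.
No 3 of the 7 PDUs cover everything (all 35 combinations miss at least one rack), so 4 is optimal.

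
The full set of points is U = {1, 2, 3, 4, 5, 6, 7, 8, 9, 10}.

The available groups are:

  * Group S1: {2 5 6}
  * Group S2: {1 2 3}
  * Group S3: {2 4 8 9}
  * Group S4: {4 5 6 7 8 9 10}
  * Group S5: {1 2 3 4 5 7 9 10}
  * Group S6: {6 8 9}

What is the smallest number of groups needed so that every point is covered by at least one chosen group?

2

S2 and S4 together: S2 ∪ S4 = {1, 2, 3, 4, 5, 6, 7, 8, 9, 10} — every point is covered.
No single group has all 10 points (the largest, S5, has 8), so 2 is optimal.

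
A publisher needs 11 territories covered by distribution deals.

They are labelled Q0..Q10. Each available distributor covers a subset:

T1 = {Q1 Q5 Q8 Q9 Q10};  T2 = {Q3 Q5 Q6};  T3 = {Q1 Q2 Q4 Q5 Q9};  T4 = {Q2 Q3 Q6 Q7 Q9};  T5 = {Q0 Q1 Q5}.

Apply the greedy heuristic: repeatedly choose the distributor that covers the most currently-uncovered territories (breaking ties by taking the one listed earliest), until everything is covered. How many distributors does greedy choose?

Greedy: pick T1 (covers 5 new) → pick T4 (covers 4 new) → pick T3 (covers 1 new) → pick T5 (covers 1 new). Total picks: 4.

4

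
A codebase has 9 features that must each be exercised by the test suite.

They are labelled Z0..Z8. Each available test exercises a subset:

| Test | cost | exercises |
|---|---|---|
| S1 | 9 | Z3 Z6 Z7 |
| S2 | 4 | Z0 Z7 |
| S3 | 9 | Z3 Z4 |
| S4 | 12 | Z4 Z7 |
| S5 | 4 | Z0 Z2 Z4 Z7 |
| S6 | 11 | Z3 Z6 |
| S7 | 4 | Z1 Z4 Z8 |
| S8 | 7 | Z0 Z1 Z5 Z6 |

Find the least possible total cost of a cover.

24

S3, S5, S7, S8 together cover every feature (S3 ∪ S5 ∪ S7 ∪ S8 = {Z0, Z1, Z2, Z3, Z4, Z5, Z6, Z7, Z8}); total cost 9 + 4 + 4 + 7 = 24.
No covering selection has total cost below 24.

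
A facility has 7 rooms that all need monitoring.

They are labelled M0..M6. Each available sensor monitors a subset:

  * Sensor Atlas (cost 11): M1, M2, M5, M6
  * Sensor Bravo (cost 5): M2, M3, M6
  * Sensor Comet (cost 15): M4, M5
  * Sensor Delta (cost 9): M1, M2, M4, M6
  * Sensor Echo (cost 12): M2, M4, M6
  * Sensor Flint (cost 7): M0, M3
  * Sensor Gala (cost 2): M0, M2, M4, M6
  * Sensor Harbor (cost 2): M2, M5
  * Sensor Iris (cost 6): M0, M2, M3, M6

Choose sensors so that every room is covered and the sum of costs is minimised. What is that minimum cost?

17

Delta, Harbor, Iris together cover every room (Delta ∪ Harbor ∪ Iris = {M0, M1, M2, M3, M4, M5, M6}); total cost 9 + 2 + 6 = 17.
The greedy pick Gala, Harbor, Bravo, Delta costs 18; no covering selection beats 17.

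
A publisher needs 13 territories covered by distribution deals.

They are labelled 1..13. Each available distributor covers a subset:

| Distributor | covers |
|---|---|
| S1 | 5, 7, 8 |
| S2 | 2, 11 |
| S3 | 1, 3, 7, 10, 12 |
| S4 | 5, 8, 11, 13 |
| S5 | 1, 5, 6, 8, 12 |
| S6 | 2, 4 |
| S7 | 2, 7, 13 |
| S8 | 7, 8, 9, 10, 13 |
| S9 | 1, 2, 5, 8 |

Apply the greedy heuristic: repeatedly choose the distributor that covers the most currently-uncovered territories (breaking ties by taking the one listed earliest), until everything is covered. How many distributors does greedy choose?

Greedy: pick S3 (covers 5 new) → pick S4 (covers 4 new) → pick S6 (covers 2 new) → pick S5 (covers 1 new) → pick S8 (covers 1 new). Total picks: 5.

5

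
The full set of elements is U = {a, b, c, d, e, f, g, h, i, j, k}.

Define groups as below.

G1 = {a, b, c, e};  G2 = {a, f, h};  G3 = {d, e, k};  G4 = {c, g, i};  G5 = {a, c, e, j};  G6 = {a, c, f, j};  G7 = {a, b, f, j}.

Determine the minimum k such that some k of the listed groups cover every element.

4

G2, G3, G4, and G7 cover everything between them: the union {a, b, c, d, e, f, g, h, i, j, k} is all of U.
Only G2 contains h, so G2 is forced; the remaining 8 elements need at least 3 more groups (each remaining group adds at most 3) — so at least 4 groups are needed, and 4 is optimal.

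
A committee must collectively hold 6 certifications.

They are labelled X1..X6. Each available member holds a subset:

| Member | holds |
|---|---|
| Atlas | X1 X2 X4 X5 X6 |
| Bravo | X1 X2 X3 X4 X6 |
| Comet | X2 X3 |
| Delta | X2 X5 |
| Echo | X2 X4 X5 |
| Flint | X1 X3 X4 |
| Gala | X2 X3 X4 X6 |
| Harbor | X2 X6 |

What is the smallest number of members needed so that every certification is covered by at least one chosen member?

2

Take {Atlas, Flint}. Their union is {X1, X2, X3, X4, X5, X6}, which is all 6 certifications.
No single member has all 6 certifications (the largest, Atlas, has 5), so 2 is optimal.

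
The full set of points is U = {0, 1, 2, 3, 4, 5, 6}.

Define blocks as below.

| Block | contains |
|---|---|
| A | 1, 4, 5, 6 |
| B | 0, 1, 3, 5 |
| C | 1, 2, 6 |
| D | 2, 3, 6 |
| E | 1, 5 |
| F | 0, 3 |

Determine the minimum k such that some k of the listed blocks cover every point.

A and B and D together: A ∪ B ∪ D = {0, 1, 2, 3, 4, 5, 6} — every point is covered.
Only A contains 4, so A is forced; the remaining 3 points need at least 2 more blocks (each remaining block adds at most 2) — so at least 3 blocks are needed, and 3 is optimal.

3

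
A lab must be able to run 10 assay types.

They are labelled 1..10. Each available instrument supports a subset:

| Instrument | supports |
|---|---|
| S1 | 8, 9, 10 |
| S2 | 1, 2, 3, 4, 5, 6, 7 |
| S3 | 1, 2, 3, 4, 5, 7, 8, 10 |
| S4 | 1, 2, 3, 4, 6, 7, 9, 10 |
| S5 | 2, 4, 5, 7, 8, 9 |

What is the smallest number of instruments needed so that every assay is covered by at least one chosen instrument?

2

S3 and S4 together: S3 ∪ S4 = {1, 2, 3, 4, 5, 6, 7, 8, 9, 10} — every assay is covered.
No single instrument has all 10 assays (the largest, S3, has 8), so 2 is optimal.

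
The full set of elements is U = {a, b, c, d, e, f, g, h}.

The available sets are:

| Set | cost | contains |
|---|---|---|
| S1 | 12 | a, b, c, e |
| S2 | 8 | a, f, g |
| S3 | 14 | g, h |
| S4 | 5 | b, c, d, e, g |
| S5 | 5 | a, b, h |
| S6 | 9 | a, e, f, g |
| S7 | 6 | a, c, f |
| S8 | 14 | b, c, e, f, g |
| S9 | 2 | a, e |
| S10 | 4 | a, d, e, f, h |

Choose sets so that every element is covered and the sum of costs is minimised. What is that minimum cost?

9

S4, S10 together cover every element (S4 ∪ S10 = {a, b, c, d, e, f, g, h}); total cost 5 + 4 = 9.
No covering selection has total cost below 9.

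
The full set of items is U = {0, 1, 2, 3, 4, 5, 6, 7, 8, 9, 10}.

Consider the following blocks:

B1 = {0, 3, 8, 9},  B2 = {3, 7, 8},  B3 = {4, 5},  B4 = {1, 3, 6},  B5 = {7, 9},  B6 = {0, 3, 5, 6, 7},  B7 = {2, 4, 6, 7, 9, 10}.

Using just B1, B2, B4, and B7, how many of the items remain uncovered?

1

Union of B1, B2, B4, B7 = {0, 1, 2, 3, 4, 6, 7, 8, 9, 10}.
Not covered: 5 — 1 item.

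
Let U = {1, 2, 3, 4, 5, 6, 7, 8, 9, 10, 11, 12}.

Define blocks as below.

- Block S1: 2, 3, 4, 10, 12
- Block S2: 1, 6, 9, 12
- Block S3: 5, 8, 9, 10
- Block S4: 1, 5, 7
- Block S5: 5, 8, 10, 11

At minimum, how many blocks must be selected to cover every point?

S1, S2, S4, and S5 cover everything between them: the union {1, 2, 3, 4, 5, 6, 7, 8, 9, 10, 11, 12} is all of U.
Only S1 contains 2, so S1 is forced; the remaining 7 points need at least 3 more blocks (each remaining block adds at most 3) — so at least 4 blocks are needed, and 4 is optimal.

4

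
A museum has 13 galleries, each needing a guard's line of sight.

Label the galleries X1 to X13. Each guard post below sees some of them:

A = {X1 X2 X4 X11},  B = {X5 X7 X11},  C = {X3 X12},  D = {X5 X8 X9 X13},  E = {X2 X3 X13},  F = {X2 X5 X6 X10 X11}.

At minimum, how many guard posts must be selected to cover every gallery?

A and B and C and D and F together: A ∪ B ∪ C ∪ D ∪ F = {X1, X2, X3, X4, X5, X6, X7, X8, X9, X10, X11, X12, X13} — every gallery is covered.
Only B contains X7, so B is forced; the remaining 10 galleries need at least 4 more guard posts (each remaining guard post adds at most 3) — so at least 5 guard posts are needed, and 5 is optimal.

5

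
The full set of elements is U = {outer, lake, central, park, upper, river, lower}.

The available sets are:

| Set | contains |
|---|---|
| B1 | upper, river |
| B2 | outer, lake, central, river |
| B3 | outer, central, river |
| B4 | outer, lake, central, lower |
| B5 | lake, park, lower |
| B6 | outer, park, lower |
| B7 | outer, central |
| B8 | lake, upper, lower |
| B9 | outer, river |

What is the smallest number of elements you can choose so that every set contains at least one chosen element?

3

H = {outer, park, upper} meets every set (each contains at least one member of H), and |H| = 3.
The sets B1, B5, B7 are pairwise disjoint, so any hitting set needs a separate element for each — at least 3. Hence 3 is optimal.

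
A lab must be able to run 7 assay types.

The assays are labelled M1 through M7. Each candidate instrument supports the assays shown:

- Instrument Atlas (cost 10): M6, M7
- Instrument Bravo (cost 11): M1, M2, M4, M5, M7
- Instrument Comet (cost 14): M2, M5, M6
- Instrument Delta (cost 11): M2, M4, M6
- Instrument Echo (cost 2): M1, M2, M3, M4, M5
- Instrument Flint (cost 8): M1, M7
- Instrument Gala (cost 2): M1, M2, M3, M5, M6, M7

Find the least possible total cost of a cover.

4

Echo, Gala together cover every assay (Echo ∪ Gala = {M1, M2, M3, M4, M5, M6, M7}); total cost 2 + 2 = 4.
No covering selection has total cost below 4.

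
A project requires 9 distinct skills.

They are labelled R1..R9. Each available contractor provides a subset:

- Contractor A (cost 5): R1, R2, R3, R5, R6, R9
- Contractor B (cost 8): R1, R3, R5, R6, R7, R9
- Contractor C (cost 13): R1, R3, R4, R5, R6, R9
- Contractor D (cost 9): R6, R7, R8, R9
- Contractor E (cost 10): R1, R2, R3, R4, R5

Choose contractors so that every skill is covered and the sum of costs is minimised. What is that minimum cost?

19

D, E together cover every skill (D ∪ E = {R1, R2, R3, R4, R5, R6, R7, R8, R9}); total cost 9 + 10 = 19.
The greedy pick A, D, E costs 24; no covering selection beats 19.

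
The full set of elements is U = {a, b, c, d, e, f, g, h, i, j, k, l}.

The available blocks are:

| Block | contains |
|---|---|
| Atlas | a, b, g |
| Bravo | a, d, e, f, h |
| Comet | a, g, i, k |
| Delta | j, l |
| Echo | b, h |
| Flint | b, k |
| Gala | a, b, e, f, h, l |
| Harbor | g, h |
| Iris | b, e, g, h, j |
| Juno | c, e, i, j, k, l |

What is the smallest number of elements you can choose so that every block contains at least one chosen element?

The 4 elements {b, g, h, j} hit every block.
No choice of 3 elements meets every block, so 4 is the minimum.

4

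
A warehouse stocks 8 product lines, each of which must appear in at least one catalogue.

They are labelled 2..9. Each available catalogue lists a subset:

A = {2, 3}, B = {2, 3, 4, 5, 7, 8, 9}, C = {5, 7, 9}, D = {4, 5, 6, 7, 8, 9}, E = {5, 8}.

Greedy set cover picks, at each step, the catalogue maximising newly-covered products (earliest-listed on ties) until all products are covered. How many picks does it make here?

Greedy: pick B (covers 7 new) → pick D (covers 1 new). Total picks: 2.

2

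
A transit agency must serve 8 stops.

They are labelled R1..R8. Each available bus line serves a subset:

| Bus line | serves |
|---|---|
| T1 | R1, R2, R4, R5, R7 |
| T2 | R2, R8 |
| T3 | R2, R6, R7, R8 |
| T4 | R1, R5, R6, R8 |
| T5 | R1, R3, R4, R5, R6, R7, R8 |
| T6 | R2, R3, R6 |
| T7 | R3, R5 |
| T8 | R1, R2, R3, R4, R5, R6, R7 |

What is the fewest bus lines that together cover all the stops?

Take {T5, T6}. Their union is {R1, R2, R3, R4, R5, R6, R7, R8}, which is all 8 stops.
No single bus line has all 8 stops (the largest, T5, has 7), so 2 is optimal.

2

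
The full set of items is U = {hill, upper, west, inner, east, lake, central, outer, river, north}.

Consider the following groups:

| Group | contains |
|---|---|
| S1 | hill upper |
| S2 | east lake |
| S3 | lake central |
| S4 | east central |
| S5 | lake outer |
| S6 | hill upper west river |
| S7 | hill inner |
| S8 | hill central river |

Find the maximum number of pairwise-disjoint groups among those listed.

3

S4, S5, S6 are pairwise disjoint (S4={east,central}; S5={lake,outer}; S6={hill,upper,west,river}).
Every remaining group overlaps one of these, and no 4 of the listed groups are pairwise disjoint, so 3 is the maximum.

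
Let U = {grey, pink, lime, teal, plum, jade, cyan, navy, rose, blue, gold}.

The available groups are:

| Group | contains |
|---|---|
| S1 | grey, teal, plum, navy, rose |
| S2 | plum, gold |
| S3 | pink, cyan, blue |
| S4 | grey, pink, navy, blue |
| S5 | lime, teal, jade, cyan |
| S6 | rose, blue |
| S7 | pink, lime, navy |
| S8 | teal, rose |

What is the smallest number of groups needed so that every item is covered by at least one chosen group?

Take {S2, S4, S5, S8}. Their union is {grey, pink, lime, teal, plum, jade, cyan, navy, rose, blue, gold}, which is all 11 items.
Only S2 contains gold, so S2 is forced; the remaining 9 items need at least 3 more groups (each remaining group adds at most 4) — so at least 4 groups are needed, and 4 is optimal.

4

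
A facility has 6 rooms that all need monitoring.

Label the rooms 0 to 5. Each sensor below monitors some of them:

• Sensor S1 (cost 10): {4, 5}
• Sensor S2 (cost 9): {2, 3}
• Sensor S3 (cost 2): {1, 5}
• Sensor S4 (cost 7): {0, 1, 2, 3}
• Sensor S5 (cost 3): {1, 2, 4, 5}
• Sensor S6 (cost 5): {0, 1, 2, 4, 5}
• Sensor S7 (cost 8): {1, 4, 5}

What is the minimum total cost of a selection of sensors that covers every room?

10

S4, S5 together cover every room (S4 ∪ S5 = {0, 1, 2, 3, 4, 5}); total cost 7 + 3 = 10.
No covering selection has total cost below 10.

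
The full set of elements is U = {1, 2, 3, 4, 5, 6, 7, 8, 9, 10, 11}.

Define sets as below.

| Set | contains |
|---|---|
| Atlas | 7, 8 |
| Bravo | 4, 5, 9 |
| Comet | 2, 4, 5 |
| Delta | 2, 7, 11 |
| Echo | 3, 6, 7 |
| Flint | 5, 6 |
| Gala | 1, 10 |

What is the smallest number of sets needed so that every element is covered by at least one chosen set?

Atlas and Bravo and Delta and Echo and Gala together: Atlas ∪ Bravo ∪ Delta ∪ Echo ∪ Gala = {1, 2, 3, 4, 5, 6, 7, 8, 9, 10, 11} — every element is covered.
No 4 of the 7 sets cover everything (all 35 combinations miss at least one element), so 5 is optimal.

5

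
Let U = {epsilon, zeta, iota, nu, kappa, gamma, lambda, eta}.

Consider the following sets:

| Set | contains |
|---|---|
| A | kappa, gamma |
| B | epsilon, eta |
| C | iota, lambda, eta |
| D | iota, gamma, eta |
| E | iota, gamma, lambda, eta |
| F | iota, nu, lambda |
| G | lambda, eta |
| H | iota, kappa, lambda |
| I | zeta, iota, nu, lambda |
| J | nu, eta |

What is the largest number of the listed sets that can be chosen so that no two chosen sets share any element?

3

A, B, I are pairwise disjoint (A={kappa,gamma}; B={epsilon,eta}; I={zeta,iota,nu,lambda}).
Every remaining set overlaps one of these, and no 4 of the listed sets are pairwise disjoint, so 3 is the maximum.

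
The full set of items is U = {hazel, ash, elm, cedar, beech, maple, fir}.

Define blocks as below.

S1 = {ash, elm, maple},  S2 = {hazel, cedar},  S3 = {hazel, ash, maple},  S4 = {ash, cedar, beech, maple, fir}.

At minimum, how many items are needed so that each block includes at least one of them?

Take H = {cedar, maple}. Each listed block contains at least one of these, so H is a hitting set of size 2.
The blocks S1, S2 are pairwise disjoint, so any hitting set needs a separate item for each — at least 2. Hence 2 is optimal.

2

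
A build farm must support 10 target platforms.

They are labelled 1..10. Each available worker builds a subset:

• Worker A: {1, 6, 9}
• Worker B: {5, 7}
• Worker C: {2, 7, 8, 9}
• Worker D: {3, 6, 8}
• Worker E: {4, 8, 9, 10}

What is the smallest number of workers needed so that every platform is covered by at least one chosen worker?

Take {A, B, C, D, E}. Their union is {1, 2, 3, 4, 5, 6, 7, 8, 9, 10}, which is all 10 platforms.
No 4 of the 5 workers cover everything (all 5 combinations miss at least one platform), so 5 is optimal.

5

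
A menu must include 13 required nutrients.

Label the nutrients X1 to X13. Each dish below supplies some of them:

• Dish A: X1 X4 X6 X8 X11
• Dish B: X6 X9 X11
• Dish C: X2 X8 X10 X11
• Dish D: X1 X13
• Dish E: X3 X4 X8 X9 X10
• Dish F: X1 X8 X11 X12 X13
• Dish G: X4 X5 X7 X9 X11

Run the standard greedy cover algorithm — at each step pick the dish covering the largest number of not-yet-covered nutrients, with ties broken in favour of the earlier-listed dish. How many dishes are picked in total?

5

Greedy: pick A (covers 5 new) → pick E (covers 3 new) → pick F (covers 2 new) → pick G (covers 2 new) → pick C (covers 1 new). Total picks: 5.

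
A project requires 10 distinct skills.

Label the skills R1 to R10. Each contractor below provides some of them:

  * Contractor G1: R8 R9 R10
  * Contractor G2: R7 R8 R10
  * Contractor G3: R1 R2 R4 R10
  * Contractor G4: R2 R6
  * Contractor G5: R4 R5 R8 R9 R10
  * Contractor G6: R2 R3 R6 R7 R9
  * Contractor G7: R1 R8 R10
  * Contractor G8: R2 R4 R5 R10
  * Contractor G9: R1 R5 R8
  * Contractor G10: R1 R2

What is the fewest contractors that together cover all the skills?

G6 and G8 and G9 together: G6 ∪ G8 ∪ G9 = {R1, R2, R3, R4, R5, R6, R7, R8, R9, R10} — every skill is covered.
Only G6 contains R3, so G6 is forced; the remaining 5 skills need at least 2 more contractors (each remaining contractor adds at most 4) — so at least 3 contractors are needed, and 3 is optimal.

3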